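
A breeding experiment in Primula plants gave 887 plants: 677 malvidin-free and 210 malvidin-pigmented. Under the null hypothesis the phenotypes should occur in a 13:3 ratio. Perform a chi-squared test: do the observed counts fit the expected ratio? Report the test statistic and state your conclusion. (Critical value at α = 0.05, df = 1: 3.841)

Expected counts for N = 887 under a 13:3 ratio (total parts = 16):
  malvidin-free: 887 × 13/16 = 720.6875
  malvidin-pigmented: 887 × 3/16 = 166.3125
χ² = Σ (O − E)² / E
  malvidin-free: (677 − 720.6875)² / 720.6875 = 2.6483
  malvidin-pigmented: (210 − 166.3125)² / 166.3125 = 11.4760
χ² = 2.6483 + 11.4760 = 14.1243 ≈ 14.124
Degrees of freedom = 2 − 1 = 1; critical value at α = 0.05 is 3.841.
Since 14.124 > 3.841, we reject the null hypothesis — the data do not fit the 13:3 ratio.

14.124; not consistent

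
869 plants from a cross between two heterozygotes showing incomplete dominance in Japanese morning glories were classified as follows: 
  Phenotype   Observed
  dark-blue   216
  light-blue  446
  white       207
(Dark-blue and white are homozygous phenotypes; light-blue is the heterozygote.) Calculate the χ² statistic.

0.795

With incomplete dominance, a heterozygote × heterozygote cross gives a 1:2:1 phenotypic ratio.
The 1:2:1 ratio has 4 parts, so with N = 869 the expected counts are:
  dark-blue: 869 × 1/4 = 217.25
  light-blue: 869 × 2/4 = 434.5
  white: 869 × 1/4 = 217.25
χ² = Σ (O − E)² / E
  dark-blue: (216 − 217.25)² / 217.25 = 0.0072
  light-blue: (446 − 434.5)² / 434.5 = 0.3044
  white: (207 − 217.25)² / 217.25 = 0.4836
χ² = 0.0072 + 0.3044 + 0.4836 = 0.7952 ≈ 0.795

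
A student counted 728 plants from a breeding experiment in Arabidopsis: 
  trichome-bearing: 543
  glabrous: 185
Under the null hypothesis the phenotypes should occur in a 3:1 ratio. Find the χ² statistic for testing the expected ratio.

0.066

Under the 3:1 hypothesis (Σ ratio = 4, N = 728):
  trichome-bearing: 728 × 3/4 = 546
  glabrous: 728 × 1/4 = 182
χ² = Σ (O − E)² / E
  trichome-bearing: (543 − 546)² / 546 = 0.0165
  glabrous: (185 − 182)² / 182 = 0.0495
χ² = 0.0165 + 0.0495 = 0.066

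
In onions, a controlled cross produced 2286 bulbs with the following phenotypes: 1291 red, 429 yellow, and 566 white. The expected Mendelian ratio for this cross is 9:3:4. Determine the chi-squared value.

0.074

The 9:3:4 ratio has 16 parts, so with N = 2286 the expected counts are:
  red: 2286 × 9/16 = 1285.875
  yellow: 2286 × 3/16 = 428.625
  white: 2286 × 4/16 = 571.5
χ² = Σ (O − E)² / E
  red: (1291 − 1285.875)² / 1285.875 = 0.0204
  yellow: (429 − 428.625)² / 428.625 = 0.0003
  white: (566 − 571.5)² / 571.5 = 0.0529
χ² = 0.0204 + 0.0003 + 0.0529 = 0.0736 ≈ 0.074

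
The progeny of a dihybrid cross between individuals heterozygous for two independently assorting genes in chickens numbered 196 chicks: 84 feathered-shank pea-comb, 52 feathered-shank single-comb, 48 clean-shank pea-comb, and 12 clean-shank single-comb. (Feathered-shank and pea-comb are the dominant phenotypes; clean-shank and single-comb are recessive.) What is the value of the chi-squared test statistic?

A dihybrid F₂ with independent assortment and complete dominance at both loci gives a 9:3:3:1 phenotypic ratio.
Under the 9:3:3:1 hypothesis (Σ ratio = 16, N = 196):
  feathered-shank pea-comb: 196 × 9/16 = 110.25
  feathered-shank single-comb: 196 × 3/16 = 36.75
  clean-shank pea-comb: 196 × 3/16 = 36.75
  clean-shank single-comb: 196 × 1/16 = 12.25
χ² = Σ (O − E)² / E
  feathered-shank pea-comb: (84 − 110.25)² / 110.25 = 6.2500
  feathered-shank single-comb: (52 − 36.75)² / 36.75 = 6.3282
  clean-shank pea-comb: (48 − 36.75)² / 36.75 = 3.4439
  clean-shank single-comb: (12 − 12.25)² / 12.25 = 0.0051
χ² = 6.2500 + 6.3282 + 3.4439 + 0.0051 = 16.0272 ≈ 16.027

16.027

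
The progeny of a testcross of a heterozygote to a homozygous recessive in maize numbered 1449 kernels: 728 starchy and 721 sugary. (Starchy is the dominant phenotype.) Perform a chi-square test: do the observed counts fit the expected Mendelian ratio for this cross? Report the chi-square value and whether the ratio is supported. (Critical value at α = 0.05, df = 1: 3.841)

0.034; consistent

A testcross of a heterozygote (Aa × aa) gives a 1:1 phenotypic ratio.
Total ratio parts = 2. Expected numbers out of 1449:
  starchy: 1449 × 1/2 = 724.5
  sugary: 1449 × 1/2 = 724.5
χ² = Σ (O − E)² / E
  starchy: (728 − 724.5)² / 724.5 = 0.0169
  sugary: (721 − 724.5)² / 724.5 = 0.0169
χ² = 0.0169 + 0.0169 = 0.0338 ≈ 0.034
Degrees of freedom = 2 − 1 = 1; critical value at α = 0.05 is 3.841.
Since 0.034 < 3.841, we fail to reject the null hypothesis — the data are consistent with the 1:1 ratio.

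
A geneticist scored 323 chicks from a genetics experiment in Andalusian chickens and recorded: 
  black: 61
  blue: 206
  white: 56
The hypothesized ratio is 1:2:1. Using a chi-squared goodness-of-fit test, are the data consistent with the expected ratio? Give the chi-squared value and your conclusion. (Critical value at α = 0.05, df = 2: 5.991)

Under the 1:2:1 hypothesis (Σ ratio = 4, N = 323):
  black: 323 × 1/4 = 80.75
  blue: 323 × 2/4 = 161.5
  white: 323 × 1/4 = 80.75
χ² = Σ (O − E)² / E
  black: (61 − 80.75)² / 80.75 = 4.8305
  blue: (206 − 161.5)² / 161.5 = 12.2616
  white: (56 − 80.75)² / 80.75 = 7.5859
χ² = 4.8305 + 12.2616 + 7.5859 = 24.678
Degrees of freedom = 3 − 1 = 2; critical value at α = 0.05 is 5.991.
Since 24.678 > 5.991, we reject the null hypothesis — the data do not fit the 1:2:1 ratio.

24.678; not consistent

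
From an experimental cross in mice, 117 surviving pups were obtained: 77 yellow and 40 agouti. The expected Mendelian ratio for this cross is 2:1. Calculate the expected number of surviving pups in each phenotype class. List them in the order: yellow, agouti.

Under the 2:1 hypothesis (Σ ratio = 3, N = 117):
  yellow: 117 × 2/3 = 78
  agouti: 117 × 1/3 = 39

78, 39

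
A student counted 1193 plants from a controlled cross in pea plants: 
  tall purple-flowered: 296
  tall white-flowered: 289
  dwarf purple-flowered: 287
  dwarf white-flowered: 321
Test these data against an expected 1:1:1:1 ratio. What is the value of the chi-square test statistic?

2.464

Under the 1:1:1:1 hypothesis (Σ ratio = 4, N = 1193):
  tall purple-flowered: 1193 × 1/4 = 298.25
  tall white-flowered: 1193 × 1/4 = 298.25
  dwarf purple-flowered: 1193 × 1/4 = 298.25
  dwarf white-flowered: 1193 × 1/4 = 298.25
χ² = Σ (O − E)² / E
  tall purple-flowered: (296 − 298.25)² / 298.25 = 0.0170
  tall white-flowered: (289 − 298.25)² / 298.25 = 0.2869
  dwarf purple-flowered: (287 − 298.25)² / 298.25 = 0.4244
  dwarf white-flowered: (321 − 298.25)² / 298.25 = 1.7353
χ² = 0.0170 + 0.2869 + 0.4244 + 1.7353 = 2.4636 ≈ 2.464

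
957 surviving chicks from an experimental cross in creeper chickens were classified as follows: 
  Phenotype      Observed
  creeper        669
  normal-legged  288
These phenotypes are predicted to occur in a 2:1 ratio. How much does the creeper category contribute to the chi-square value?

1.506

Under the 2:1 hypothesis (Σ ratio = 3, N = 957):
  creeper: 957 × 2/3 = 638
  normal-legged: 957 × 1/3 = 319
Contribution of creeper: (669 − 638)² / 638 = 1.5063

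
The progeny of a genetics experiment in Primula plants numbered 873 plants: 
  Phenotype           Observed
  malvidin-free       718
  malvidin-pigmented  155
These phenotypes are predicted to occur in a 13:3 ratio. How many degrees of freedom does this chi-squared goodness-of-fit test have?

1

A goodness-of-fit test with 2 phenotype classes has df = 2 − 1 = 1.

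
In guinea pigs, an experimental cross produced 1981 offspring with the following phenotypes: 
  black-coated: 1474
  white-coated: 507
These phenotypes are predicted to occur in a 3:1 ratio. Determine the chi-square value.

0.372

Total ratio parts = 4. Expected numbers out of 1981:
  black-coated: 1981 × 3/4 = 1485.75
  white-coated: 1981 × 1/4 = 495.25
χ² = Σ (O − E)² / E
  black-coated: (1474 − 1485.75)² / 1485.75 = 0.0929
  white-coated: (507 − 495.25)² / 495.25 = 0.2788
χ² = 0.0929 + 0.2788 = 0.3717 ≈ 0.372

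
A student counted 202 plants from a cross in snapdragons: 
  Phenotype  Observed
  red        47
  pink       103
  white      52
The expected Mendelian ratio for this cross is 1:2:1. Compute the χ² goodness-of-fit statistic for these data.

0.327

Expected counts for N = 202 under a 1:2:1 ratio (total parts = 4):
  red: 202 × 1/4 = 50.5
  pink: 202 × 2/4 = 101
  white: 202 × 1/4 = 50.5
χ² = Σ (O − E)² / E
  red: (47 − 50.5)² / 50.5 = 0.2426
  pink: (103 − 101)² / 101 = 0.0396
  white: (52 − 50.5)² / 50.5 = 0.0446
χ² = 0.2426 + 0.0396 + 0.0446 = 0.3268 ≈ 0.327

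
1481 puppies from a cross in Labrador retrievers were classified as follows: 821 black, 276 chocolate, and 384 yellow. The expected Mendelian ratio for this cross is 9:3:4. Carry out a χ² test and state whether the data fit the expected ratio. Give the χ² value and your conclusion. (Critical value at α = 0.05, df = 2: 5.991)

Expected counts for N = 1481 under a 9:3:4 ratio (total parts = 16):
  black: 1481 × 9/16 = 833.0625
  chocolate: 1481 × 3/16 = 277.6875
  yellow: 1481 × 4/16 = 370.25
χ² = Σ (O − E)² / E
  black: (821 − 833.0625)² / 833.0625 = 0.1747
  chocolate: (276 − 277.6875)² / 277.6875 = 0.0103
  yellow: (384 − 370.25)² / 370.25 = 0.5106
χ² = 0.1747 + 0.0103 + 0.5106 = 0.6956 ≈ 0.696
Degrees of freedom = 3 − 1 = 2; critical value at α = 0.05 is 5.991.
Since 0.696 < 5.991, we fail to reject the null hypothesis — the data are consistent with the 9:3:4 ratio.

0.696; consistent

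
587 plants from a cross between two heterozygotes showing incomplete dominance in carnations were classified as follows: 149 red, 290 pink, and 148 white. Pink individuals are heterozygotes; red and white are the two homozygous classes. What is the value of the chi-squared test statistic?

0.087

With incomplete dominance, a heterozygote × heterozygote cross gives a 1:2:1 phenotypic ratio.
The 1:2:1 ratio has 4 parts, so with N = 587 the expected counts are:
  red: 587 × 1/4 = 146.75
  pink: 587 × 2/4 = 293.5
  white: 587 × 1/4 = 146.75
χ² = Σ (O − E)² / E
  red: (149 − 146.75)² / 146.75 = 0.0345
  pink: (290 − 293.5)² / 293.5 = 0.0417
  white: (148 − 146.75)² / 146.75 = 0.0106
χ² = 0.0345 + 0.0417 + 0.0106 = 0.0868 ≈ 0.087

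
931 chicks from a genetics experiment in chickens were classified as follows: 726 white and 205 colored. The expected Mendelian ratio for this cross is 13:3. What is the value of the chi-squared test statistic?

Under the 13:3 hypothesis (Σ ratio = 16, N = 931):
  white: 931 × 13/16 = 756.4375
  colored: 931 × 3/16 = 174.5625
χ² = Σ (O − E)² / E
  white: (726 − 756.4375)² / 756.4375 = 1.2247
  colored: (205 − 174.5625)² / 174.5625 = 5.3072
χ² = 1.2247 + 5.3072 = 6.5319 ≈ 6.532

6.532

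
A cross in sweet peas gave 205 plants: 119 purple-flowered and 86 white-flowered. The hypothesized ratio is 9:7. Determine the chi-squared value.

0.270

Total ratio parts = 16. Expected numbers out of 205:
  purple-flowered: 205 × 9/16 = 115.3125
  white-flowered: 205 × 7/16 = 89.6875
χ² = Σ (O − E)² / E
  purple-flowered: (119 − 115.3125)² / 115.3125 = 0.1179
  white-flowered: (86 − 89.6875)² / 89.6875 = 0.1516
χ² = 0.1179 + 0.1516 = 0.2695 ≈ 0.270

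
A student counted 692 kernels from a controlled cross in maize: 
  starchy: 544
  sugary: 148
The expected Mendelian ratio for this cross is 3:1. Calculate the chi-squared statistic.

Expected counts for N = 692 under a 3:1 ratio (total parts = 4):
  starchy: 692 × 3/4 = 519
  sugary: 692 × 1/4 = 173
χ² = Σ (O − E)² / E
  starchy: (544 − 519)² / 519 = 1.2042
  sugary: (148 − 173)² / 173 = 3.6127
χ² = 1.2042 + 3.6127 = 4.8169 ≈ 4.817

4.817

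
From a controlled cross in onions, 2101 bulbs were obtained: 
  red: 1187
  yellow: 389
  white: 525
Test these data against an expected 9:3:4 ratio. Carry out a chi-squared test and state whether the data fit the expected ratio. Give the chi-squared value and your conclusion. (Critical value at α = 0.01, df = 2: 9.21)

0.085; consistent

Under the 9:3:4 hypothesis (Σ ratio = 16, N = 2101):
  red: 2101 × 9/16 = 1181.8125
  yellow: 2101 × 3/16 = 393.9375
  white: 2101 × 4/16 = 525.25
χ² = Σ (O − E)² / E
  red: (1187 − 1181.8125)² / 1181.8125 = 0.0228
  yellow: (389 − 393.9375)² / 393.9375 = 0.0619
  white: (525 − 525.25)² / 525.25 = 0.0001
χ² = 0.0228 + 0.0619 + 0.0001 = 0.0848 ≈ 0.085
Degrees of freedom = 3 − 1 = 2; critical value at α = 0.01 is 9.21.
Since 0.085 < 9.21, we fail to reject the null hypothesis — the data are consistent with the 9:3:4 ratio.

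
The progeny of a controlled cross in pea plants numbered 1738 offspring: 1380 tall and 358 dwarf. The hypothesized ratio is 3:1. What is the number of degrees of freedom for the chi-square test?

1

A goodness-of-fit test with 2 phenotype classes has df = 2 − 1 = 1.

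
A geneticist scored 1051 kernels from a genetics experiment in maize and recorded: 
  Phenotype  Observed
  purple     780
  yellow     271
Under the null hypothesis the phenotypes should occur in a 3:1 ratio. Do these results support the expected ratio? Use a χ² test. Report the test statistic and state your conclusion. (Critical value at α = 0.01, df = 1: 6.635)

0.345; consistent

The 3:1 ratio has 4 parts, so with N = 1051 the expected counts are:
  purple: 1051 × 3/4 = 788.25
  yellow: 1051 × 1/4 = 262.75
χ² = Σ (O − E)² / E
  purple: (780 − 788.25)² / 788.25 = 0.0863
  yellow: (271 − 262.75)² / 262.75 = 0.2590
χ² = 0.0863 + 0.2590 = 0.3453 ≈ 0.345
Degrees of freedom = 2 − 1 = 1; critical value at α = 0.01 is 6.635.
Since 0.345 < 6.635, we fail to reject the null hypothesis — the data are consistent with the 3:1 ratio.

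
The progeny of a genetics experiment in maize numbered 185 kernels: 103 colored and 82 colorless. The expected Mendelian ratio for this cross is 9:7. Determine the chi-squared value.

Total ratio parts = 16. Expected numbers out of 185:
  colored: 185 × 9/16 = 104.0625
  colorless: 185 × 7/16 = 80.9375
χ² = Σ (O − E)² / E
  colored: (103 − 104.0625)² / 104.0625 = 0.0108
  colorless: (82 − 80.9375)² / 80.9375 = 0.0139
χ² = 0.0108 + 0.0139 = 0.0247 ≈ 0.025

0.025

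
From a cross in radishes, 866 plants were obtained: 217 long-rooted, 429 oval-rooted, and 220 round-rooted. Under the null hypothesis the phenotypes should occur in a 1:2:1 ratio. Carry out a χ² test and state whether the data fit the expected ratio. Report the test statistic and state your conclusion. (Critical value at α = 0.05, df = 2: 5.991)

0.095; consistent

Total ratio parts = 4. Expected numbers out of 866:
  long-rooted: 866 × 1/4 = 216.5
  oval-rooted: 866 × 2/4 = 433
  round-rooted: 866 × 1/4 = 216.5
χ² = Σ (O − E)² / E
  long-rooted: (217 − 216.5)² / 216.5 = 0.0012
  oval-rooted: (429 − 433)² / 433 = 0.0370
  round-rooted: (220 − 216.5)² / 216.5 = 0.0566
χ² = 0.0012 + 0.0370 + 0.0566 = 0.0948 ≈ 0.095
Degrees of freedom = 3 − 1 = 2; critical value at α = 0.05 is 5.991.
Since 0.095 < 5.991, we fail to reject the null hypothesis — the data are consistent with the 1:2:1 ratio.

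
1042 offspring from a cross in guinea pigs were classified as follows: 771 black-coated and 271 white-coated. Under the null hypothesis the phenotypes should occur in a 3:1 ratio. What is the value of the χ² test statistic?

0.564

Total ratio parts = 4. Expected numbers out of 1042:
  black-coated: 1042 × 3/4 = 781.5
  white-coated: 1042 × 1/4 = 260.5
χ² = Σ (O − E)² / E
  black-coated: (771 − 781.5)² / 781.5 = 0.1411
  white-coated: (271 − 260.5)² / 260.5 = 0.4232
χ² = 0.1411 + 0.4232 = 0.5643 ≈ 0.564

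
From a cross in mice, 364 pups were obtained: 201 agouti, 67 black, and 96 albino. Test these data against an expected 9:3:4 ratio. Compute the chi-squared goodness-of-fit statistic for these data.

The 9:3:4 ratio has 16 parts, so with N = 364 the expected counts are:
  agouti: 364 × 9/16 = 204.75
  black: 364 × 3/16 = 68.25
  albino: 364 × 4/16 = 91
χ² = Σ (O − E)² / E
  agouti: (201 − 204.75)² / 204.75 = 0.0687
  black: (67 − 68.25)² / 68.25 = 0.0229
  albino: (96 − 91)² / 91 = 0.2747
χ² = 0.0687 + 0.0229 + 0.2747 = 0.3663 ≈ 0.366

0.366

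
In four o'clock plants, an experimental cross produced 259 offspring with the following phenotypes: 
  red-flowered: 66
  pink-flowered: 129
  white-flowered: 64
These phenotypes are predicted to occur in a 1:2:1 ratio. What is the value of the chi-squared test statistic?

0.035

Under the 1:2:1 hypothesis (Σ ratio = 4, N = 259):
  red-flowered: 259 × 1/4 = 64.75
  pink-flowered: 259 × 2/4 = 129.5
  white-flowered: 259 × 1/4 = 64.75
χ² = Σ (O − E)² / E
  red-flowered: (66 − 64.75)² / 64.75 = 0.0241
  pink-flowered: (129 − 129.5)² / 129.5 = 0.0019
  white-flowered: (64 − 64.75)² / 64.75 = 0.0087
χ² = 0.0241 + 0.0019 + 0.0087 = 0.0347 ≈ 0.035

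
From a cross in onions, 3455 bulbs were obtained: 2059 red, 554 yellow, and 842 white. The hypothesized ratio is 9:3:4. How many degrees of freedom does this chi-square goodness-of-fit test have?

2

A goodness-of-fit test with 3 phenotype classes has df = 3 − 1 = 2.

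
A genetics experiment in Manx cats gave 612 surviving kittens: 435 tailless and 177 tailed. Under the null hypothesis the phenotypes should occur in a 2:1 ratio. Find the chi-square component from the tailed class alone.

The 2:1 ratio has 3 parts, so with N = 612 the expected counts are:
  tailless: 612 × 2/3 = 408
  tailed: 612 × 1/3 = 204
Contribution of tailed: (177 − 204)² / 204 = 3.5735

3.574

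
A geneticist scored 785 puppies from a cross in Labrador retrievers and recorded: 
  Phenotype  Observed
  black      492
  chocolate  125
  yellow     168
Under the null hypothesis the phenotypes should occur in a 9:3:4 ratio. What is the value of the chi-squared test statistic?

Under the 9:3:4 hypothesis (Σ ratio = 16, N = 785):
  black: 785 × 9/16 = 441.5625
  chocolate: 785 × 3/16 = 147.1875
  yellow: 785 × 4/16 = 196.25
χ² = Σ (O − E)² / E
  black: (492 − 441.5625)² / 441.5625 = 5.7612
  chocolate: (125 − 147.1875)² / 147.1875 = 3.3446
  yellow: (168 − 196.25)² / 196.25 = 4.0666
χ² = 5.7612 + 3.3446 + 4.0666 = 13.1724 ≈ 13.172

13.172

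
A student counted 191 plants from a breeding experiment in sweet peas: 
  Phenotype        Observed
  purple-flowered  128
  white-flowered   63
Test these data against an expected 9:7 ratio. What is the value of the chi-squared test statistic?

Total ratio parts = 16. Expected numbers out of 191:
  purple-flowered: 191 × 9/16 = 107.4375
  white-flowered: 191 × 7/16 = 83.5625
χ² = Σ (O − E)² / E
  purple-flowered: (128 − 107.4375)² / 107.4375 = 3.9355
  white-flowered: (63 − 83.5625)² / 83.5625 = 5.0599
χ² = 3.9355 + 5.0599 = 8.9954 ≈ 8.995

8.995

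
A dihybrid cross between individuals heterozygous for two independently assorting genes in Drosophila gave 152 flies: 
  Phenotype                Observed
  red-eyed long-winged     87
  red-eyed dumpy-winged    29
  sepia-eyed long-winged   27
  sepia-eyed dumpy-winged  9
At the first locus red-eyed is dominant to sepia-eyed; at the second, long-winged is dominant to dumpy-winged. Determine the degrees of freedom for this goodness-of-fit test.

3

A dihybrid F₂ with independent assortment and complete dominance at both loci gives a 9:3:3:1 phenotypic ratio.
A goodness-of-fit test with 4 phenotype classes has df = 4 − 1 = 3.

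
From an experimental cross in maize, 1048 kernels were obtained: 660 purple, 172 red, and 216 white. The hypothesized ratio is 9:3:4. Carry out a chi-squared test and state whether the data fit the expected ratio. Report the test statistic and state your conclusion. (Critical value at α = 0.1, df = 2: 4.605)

19.562; not consistent

Expected counts for N = 1048 under a 9:3:4 ratio (total parts = 16):
  purple: 1048 × 9/16 = 589.5
  red: 1048 × 3/16 = 196.5
  white: 1048 × 4/16 = 262
χ² = Σ (O − E)² / E
  purple: (660 − 589.5)² / 589.5 = 8.4313
  red: (172 − 196.5)² / 196.5 = 3.0547
  white: (216 − 262)² / 262 = 8.0763
χ² = 8.4313 + 3.0547 + 8.0763 = 19.5623 ≈ 19.562
Degrees of freedom = 3 − 1 = 2; critical value at α = 0.1 is 4.605.
Since 19.562 > 4.605, we reject the null hypothesis — the data do not fit the 9:3:4 ratio.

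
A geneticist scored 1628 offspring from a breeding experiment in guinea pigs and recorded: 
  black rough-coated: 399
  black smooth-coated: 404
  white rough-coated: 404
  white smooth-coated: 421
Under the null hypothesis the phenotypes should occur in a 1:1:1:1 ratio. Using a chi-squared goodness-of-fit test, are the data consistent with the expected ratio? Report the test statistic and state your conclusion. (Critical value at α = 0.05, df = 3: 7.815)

Total ratio parts = 4. Expected numbers out of 1628:
  black rough-coated: 1628 × 1/4 = 407
  black smooth-coated: 1628 × 1/4 = 407
  white rough-coated: 1628 × 1/4 = 407
  white smooth-coated: 1628 × 1/4 = 407
χ² = Σ (O − E)² / E
  black rough-coated: (399 − 407)² / 407 = 0.1572
  black smooth-coated: (404 − 407)² / 407 = 0.0221
  white rough-coated: (404 − 407)² / 407 = 0.0221
  white smooth-coated: (421 − 407)² / 407 = 0.4816
χ² = 0.1572 + 0.0221 + 0.0221 + 0.4816 = 0.683
Degrees of freedom = 4 − 1 = 3; critical value at α = 0.05 is 7.815.
Since 0.683 < 7.815, we fail to reject the null hypothesis — the data are consistent with the 1:1:1:1 ratio.

0.683; consistent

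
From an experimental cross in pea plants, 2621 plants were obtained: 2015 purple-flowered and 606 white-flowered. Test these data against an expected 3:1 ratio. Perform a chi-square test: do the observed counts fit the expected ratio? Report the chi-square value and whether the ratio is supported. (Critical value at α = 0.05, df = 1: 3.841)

4.936; not consistent

Expected counts for N = 2621 under a 3:1 ratio (total parts = 4):
  purple-flowered: 2621 × 3/4 = 1965.75
  white-flowered: 2621 × 1/4 = 655.25
χ² = Σ (O − E)² / E
  purple-flowered: (2015 − 1965.75)² / 1965.75 = 1.2339
  white-flowered: (606 − 655.25)² / 655.25 = 3.7017
χ² = 1.2339 + 3.7017 = 4.9356 ≈ 4.936
Degrees of freedom = 2 − 1 = 1; critical value at α = 0.05 is 3.841.
Since 4.936 > 3.841, we reject the null hypothesis — the data do not fit the 3:1 ratio.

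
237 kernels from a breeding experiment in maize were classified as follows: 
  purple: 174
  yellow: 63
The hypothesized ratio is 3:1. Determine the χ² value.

0.316

The 3:1 ratio has 4 parts, so with N = 237 the expected counts are:
  purple: 237 × 3/4 = 177.75
  yellow: 237 × 1/4 = 59.25
χ² = Σ (O − E)² / E
  purple: (174 − 177.75)² / 177.75 = 0.0791
  yellow: (63 − 59.25)² / 59.25 = 0.2373
χ² = 0.0791 + 0.2373 = 0.3164 ≈ 0.316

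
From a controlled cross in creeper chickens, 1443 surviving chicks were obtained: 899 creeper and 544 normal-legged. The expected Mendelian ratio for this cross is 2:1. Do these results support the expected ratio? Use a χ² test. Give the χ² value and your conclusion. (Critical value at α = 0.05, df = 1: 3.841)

The 2:1 ratio has 3 parts, so with N = 1443 the expected counts are:
  creeper: 1443 × 2/3 = 962
  normal-legged: 1443 × 1/3 = 481
χ² = Σ (O − E)² / E
  creeper: (899 − 962)² / 962 = 4.1258
  normal-legged: (544 − 481)² / 481 = 8.2516
χ² = 4.1258 + 8.2516 = 12.3774 ≈ 12.377
Degrees of freedom = 2 − 1 = 1; critical value at α = 0.05 is 3.841.
Since 12.377 > 3.841, we reject the null hypothesis — the data do not fit the 2:1 ratio.

12.377; not consistent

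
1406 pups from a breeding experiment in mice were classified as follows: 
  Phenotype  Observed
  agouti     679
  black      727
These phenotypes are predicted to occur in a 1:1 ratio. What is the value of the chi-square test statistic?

The 1:1 ratio has 2 parts, so with N = 1406 the expected counts are:
  agouti: 1406 × 1/2 = 703
  black: 1406 × 1/2 = 703
χ² = Σ (O − E)² / E
  agouti: (679 − 703)² / 703 = 0.8193
  black: (727 − 703)² / 703 = 0.8193
χ² = 0.8193 + 0.8193 = 1.6386 ≈ 1.639

1.639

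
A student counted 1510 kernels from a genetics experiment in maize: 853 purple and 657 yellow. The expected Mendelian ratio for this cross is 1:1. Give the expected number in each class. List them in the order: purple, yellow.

The 1:1 ratio has 2 parts, so with N = 1510 the expected counts are:
  purple: 1510 × 1/2 = 755
  yellow: 1510 × 1/2 = 755

755, 755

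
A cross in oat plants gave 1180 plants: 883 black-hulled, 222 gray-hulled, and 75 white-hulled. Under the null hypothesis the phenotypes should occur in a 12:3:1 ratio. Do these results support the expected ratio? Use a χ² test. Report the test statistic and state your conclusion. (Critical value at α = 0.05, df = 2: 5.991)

0.028; consistent

Total ratio parts = 16. Expected numbers out of 1180:
  black-hulled: 1180 × 12/16 = 885
  gray-hulled: 1180 × 3/16 = 221.25
  white-hulled: 1180 × 1/16 = 73.75
χ² = Σ (O − E)² / E
  black-hulled: (883 − 885)² / 885 = 0.0045
  gray-hulled: (222 − 221.25)² / 221.25 = 0.0025
  white-hulled: (75 − 73.75)² / 73.75 = 0.0212
χ² = 0.0045 + 0.0025 + 0.0212 = 0.0282 ≈ 0.028
Degrees of freedom = 3 − 1 = 2; critical value at α = 0.05 is 5.991.
Since 0.028 < 5.991, we fail to reject the null hypothesis — the data are consistent with the 12:3:1 ratio.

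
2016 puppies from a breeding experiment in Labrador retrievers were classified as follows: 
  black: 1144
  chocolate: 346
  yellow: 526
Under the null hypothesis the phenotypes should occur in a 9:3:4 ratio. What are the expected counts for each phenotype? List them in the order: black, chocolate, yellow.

1134, 378, 504

Under the 9:3:4 hypothesis (Σ ratio = 16, N = 2016):
  black: 2016 × 9/16 = 1134
  chocolate: 2016 × 3/16 = 378
  yellow: 2016 × 4/16 = 504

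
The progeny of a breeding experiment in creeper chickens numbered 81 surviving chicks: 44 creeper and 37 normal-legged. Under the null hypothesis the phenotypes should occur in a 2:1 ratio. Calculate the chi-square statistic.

5.556

The 2:1 ratio has 3 parts, so with N = 81 the expected counts are:
  creeper: 81 × 2/3 = 54
  normal-legged: 81 × 1/3 = 27
χ² = Σ (O − E)² / E
  creeper: (44 − 54)² / 54 = 1.8519
  normal-legged: (37 − 27)² / 27 = 3.7037
χ² = 1.8519 + 3.7037 = 5.5556 ≈ 5.556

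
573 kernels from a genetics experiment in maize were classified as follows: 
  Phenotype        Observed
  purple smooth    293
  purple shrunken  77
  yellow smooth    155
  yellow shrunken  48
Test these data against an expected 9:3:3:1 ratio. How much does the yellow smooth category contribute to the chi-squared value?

21.056

Expected counts for N = 573 under a 9:3:3:1 ratio (total parts = 16):
  purple smooth: 573 × 9/16 = 322.3125
  purple shrunken: 573 × 3/16 = 107.4375
  yellow smooth: 573 × 3/16 = 107.4375
  yellow shrunken: 573 × 1/16 = 35.8125
Contribution of yellow smooth: (155 − 107.4375)² / 107.4375 = 21.0559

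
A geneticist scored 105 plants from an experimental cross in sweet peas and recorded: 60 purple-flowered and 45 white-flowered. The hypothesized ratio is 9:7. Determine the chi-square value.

0.034

Total ratio parts = 16. Expected numbers out of 105:
  purple-flowered: 105 × 9/16 = 59.0625
  white-flowered: 105 × 7/16 = 45.9375
χ² = Σ (O − E)² / E
  purple-flowered: (60 − 59.0625)² / 59.0625 = 0.0149
  white-flowered: (45 − 45.9375)² / 45.9375 = 0.0191
χ² = 0.0149 + 0.0191 = 0.034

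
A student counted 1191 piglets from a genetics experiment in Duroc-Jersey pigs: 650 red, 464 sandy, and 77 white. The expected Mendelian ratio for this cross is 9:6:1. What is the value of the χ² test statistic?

1.357

Expected counts for N = 1191 under a 9:6:1 ratio (total parts = 16):
  red: 1191 × 9/16 = 669.9375
  sandy: 1191 × 6/16 = 446.625
  white: 1191 × 1/16 = 74.4375
χ² = Σ (O − E)² / E
  red: (650 − 669.9375)² / 669.9375 = 0.5933
  sandy: (464 − 446.625)² / 446.625 = 0.6759
  white: (77 − 74.4375)² / 74.4375 = 0.0882
χ² = 0.5933 + 0.6759 + 0.0882 = 1.3574 ≈ 1.357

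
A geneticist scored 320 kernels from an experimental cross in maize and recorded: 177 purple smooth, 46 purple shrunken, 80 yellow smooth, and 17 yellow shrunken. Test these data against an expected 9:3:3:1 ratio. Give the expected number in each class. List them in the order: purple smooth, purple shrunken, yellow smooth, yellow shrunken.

Under the 9:3:3:1 hypothesis (Σ ratio = 16, N = 320):
  purple smooth: 320 × 9/16 = 180
  purple shrunken: 320 × 3/16 = 60
  yellow smooth: 320 × 3/16 = 60
  yellow shrunken: 320 × 1/16 = 20

180, 60, 60, 20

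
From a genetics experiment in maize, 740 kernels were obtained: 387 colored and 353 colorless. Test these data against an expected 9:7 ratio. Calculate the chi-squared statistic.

4.698

Expected counts for N = 740 under a 9:7 ratio (total parts = 16):
  colored: 740 × 9/16 = 416.25
  colorless: 740 × 7/16 = 323.75
χ² = Σ (O − E)² / E
  colored: (387 − 416.25)² / 416.25 = 2.0554
  colorless: (353 − 323.75)² / 323.75 = 2.6427
χ² = 2.0554 + 2.6427 = 4.6981 ≈ 4.698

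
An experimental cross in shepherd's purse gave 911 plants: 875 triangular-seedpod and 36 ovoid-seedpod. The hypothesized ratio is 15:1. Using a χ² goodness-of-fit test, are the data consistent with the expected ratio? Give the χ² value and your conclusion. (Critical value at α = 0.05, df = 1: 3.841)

8.213; not consistent

Total ratio parts = 16. Expected numbers out of 911:
  triangular-seedpod: 911 × 15/16 = 854.0625
  ovoid-seedpod: 911 × 1/16 = 56.9375
χ² = Σ (O − E)² / E
  triangular-seedpod: (875 − 854.0625)² / 854.0625 = 0.5133
  ovoid-seedpod: (36 − 56.9375)² / 56.9375 = 7.6993
χ² = 0.5133 + 7.6993 = 8.2126 ≈ 8.213
Degrees of freedom = 2 − 1 = 1; critical value at α = 0.05 is 3.841.
Since 8.213 > 3.841, we reject the null hypothesis — the data do not fit the 15:1 ratio.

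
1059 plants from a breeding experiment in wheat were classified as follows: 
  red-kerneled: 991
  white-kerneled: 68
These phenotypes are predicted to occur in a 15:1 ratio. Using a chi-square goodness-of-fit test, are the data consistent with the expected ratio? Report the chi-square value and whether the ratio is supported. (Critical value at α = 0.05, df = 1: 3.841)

0.053; consistent

The 15:1 ratio has 16 parts, so with N = 1059 the expected counts are:
  red-kerneled: 1059 × 15/16 = 992.8125
  white-kerneled: 1059 × 1/16 = 66.1875
χ² = Σ (O − E)² / E
  red-kerneled: (991 − 992.8125)² / 992.8125 = 0.0033
  white-kerneled: (68 − 66.1875)² / 66.1875 = 0.0496
χ² = 0.0033 + 0.0496 = 0.0529 ≈ 0.053
Degrees of freedom = 2 − 1 = 1; critical value at α = 0.05 is 3.841.
Since 0.053 < 3.841, we fail to reject the null hypothesis — the data are consistent with the 15:1 ratio.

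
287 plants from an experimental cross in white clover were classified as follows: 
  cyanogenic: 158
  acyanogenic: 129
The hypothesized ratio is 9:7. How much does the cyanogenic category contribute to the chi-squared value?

0.073

Total ratio parts = 16. Expected numbers out of 287:
  cyanogenic: 287 × 9/16 = 161.4375
  acyanogenic: 287 × 7/16 = 125.5625
Contribution of cyanogenic: (158 − 161.4375)² / 161.4375 = 0.0732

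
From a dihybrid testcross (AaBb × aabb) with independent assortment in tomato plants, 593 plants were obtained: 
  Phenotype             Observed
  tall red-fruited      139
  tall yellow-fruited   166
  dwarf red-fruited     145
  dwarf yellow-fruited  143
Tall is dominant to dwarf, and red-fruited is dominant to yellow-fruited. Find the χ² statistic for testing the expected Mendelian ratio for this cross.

A dihybrid testcross with independent assortment gives a 1:1:1:1 ratio.
Under the 1:1:1:1 hypothesis (Σ ratio = 4, N = 593):
  tall red-fruited: 593 × 1/4 = 148.25
  tall yellow-fruited: 593 × 1/4 = 148.25
  dwarf red-fruited: 593 × 1/4 = 148.25
  dwarf yellow-fruited: 593 × 1/4 = 148.25
χ² = Σ (O − E)² / E
  tall red-fruited: (139 − 148.25)² / 148.25 = 0.5772
  tall yellow-fruited: (166 − 148.25)² / 148.25 = 2.1252
  dwarf red-fruited: (145 − 148.25)² / 148.25 = 0.0712
  dwarf yellow-fruited: (143 − 148.25)² / 148.25 = 0.1859
χ² = 0.5772 + 2.1252 + 0.0712 + 0.1859 = 2.9595 ≈ 2.960

2.960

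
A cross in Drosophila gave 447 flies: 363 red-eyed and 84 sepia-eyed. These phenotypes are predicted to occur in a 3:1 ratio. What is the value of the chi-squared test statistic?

Total ratio parts = 4. Expected numbers out of 447:
  red-eyed: 447 × 3/4 = 335.25
  sepia-eyed: 447 × 1/4 = 111.75
χ² = Σ (O − E)² / E
  red-eyed: (363 − 335.25)² / 335.25 = 2.2970
  sepia-eyed: (84 − 111.75)² / 111.75 = 6.8909
χ² = 2.2970 + 6.8909 = 9.1879 ≈ 9.188

9.188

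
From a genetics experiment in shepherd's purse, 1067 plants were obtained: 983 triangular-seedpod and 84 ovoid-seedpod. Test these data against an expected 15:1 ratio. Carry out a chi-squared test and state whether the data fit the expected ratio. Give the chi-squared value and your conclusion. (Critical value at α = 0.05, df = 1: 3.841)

4.794; not consistent

Expected counts for N = 1067 under a 15:1 ratio (total parts = 16):
  triangular-seedpod: 1067 × 15/16 = 1000.3125
  ovoid-seedpod: 1067 × 1/16 = 66.6875
χ² = Σ (O − E)² / E
  triangular-seedpod: (983 − 1000.3125)² / 1000.3125 = 0.2996
  ovoid-seedpod: (84 − 66.6875)² / 66.6875 = 4.4944
χ² = 0.2996 + 4.4944 = 4.794
Degrees of freedom = 2 − 1 = 1; critical value at α = 0.05 is 3.841.
Since 4.794 > 3.841, we reject the null hypothesis — the data do not fit the 15:1 ratio.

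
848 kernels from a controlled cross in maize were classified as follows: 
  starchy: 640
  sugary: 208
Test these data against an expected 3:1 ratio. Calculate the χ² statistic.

0.101

The 3:1 ratio has 4 parts, so with N = 848 the expected counts are:
  starchy: 848 × 3/4 = 636
  sugary: 848 × 1/4 = 212
χ² = Σ (O − E)² / E
  starchy: (640 − 636)² / 636 = 0.0252
  sugary: (208 − 212)² / 212 = 0.0755
χ² = 0.0252 + 0.0755 = 0.1007 ≈ 0.101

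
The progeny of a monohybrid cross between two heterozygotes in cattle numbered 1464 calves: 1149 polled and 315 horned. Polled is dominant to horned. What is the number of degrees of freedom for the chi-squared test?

For a monohybrid cross between heterozygotes with complete dominance, the expected phenotypic ratio is 3:1.
A goodness-of-fit test with 2 phenotype classes has df = 2 − 1 = 1.

1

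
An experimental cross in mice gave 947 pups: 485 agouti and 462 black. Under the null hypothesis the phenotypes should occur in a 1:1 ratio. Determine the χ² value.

0.559

Under the 1:1 hypothesis (Σ ratio = 2, N = 947):
  agouti: 947 × 1/2 = 473.5
  black: 947 × 1/2 = 473.5
χ² = Σ (O − E)² / E
  agouti: (485 − 473.5)² / 473.5 = 0.2793
  black: (462 − 473.5)² / 473.5 = 0.2793
χ² = 0.2793 + 0.2793 = 0.5586 ≈ 0.559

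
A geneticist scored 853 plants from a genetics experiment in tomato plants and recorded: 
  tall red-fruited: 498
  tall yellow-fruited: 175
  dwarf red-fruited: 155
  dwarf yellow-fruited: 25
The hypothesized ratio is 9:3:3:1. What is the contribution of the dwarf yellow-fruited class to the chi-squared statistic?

Under the 9:3:3:1 hypothesis (Σ ratio = 16, N = 853):
  tall red-fruited: 853 × 9/16 = 479.8125
  tall yellow-fruited: 853 × 3/16 = 159.9375
  dwarf red-fruited: 853 × 3/16 = 159.9375
  dwarf yellow-fruited: 853 × 1/16 = 53.3125
Contribution of dwarf yellow-fruited: (25 − 53.3125)² / 53.3125 = 15.0358

15.036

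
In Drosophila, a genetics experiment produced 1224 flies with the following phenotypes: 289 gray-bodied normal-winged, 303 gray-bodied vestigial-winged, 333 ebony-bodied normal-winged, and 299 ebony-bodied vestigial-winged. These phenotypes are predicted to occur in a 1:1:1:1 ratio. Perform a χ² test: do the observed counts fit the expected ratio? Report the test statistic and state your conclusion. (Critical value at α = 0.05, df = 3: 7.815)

3.516; consistent

Total ratio parts = 4. Expected numbers out of 1224:
  gray-bodied normal-winged: 1224 × 1/4 = 306
  gray-bodied vestigial-winged: 1224 × 1/4 = 306
  ebony-bodied normal-winged: 1224 × 1/4 = 306
  ebony-bodied vestigial-winged: 1224 × 1/4 = 306
χ² = Σ (O − E)² / E
  gray-bodied normal-winged: (289 − 306)² / 306 = 0.9444
  gray-bodied vestigial-winged: (303 − 306)² / 306 = 0.0294
  ebony-bodied normal-winged: (333 − 306)² / 306 = 2.3824
  ebony-bodied vestigial-winged: (299 − 306)² / 306 = 0.1601
χ² = 0.9444 + 0.0294 + 2.3824 + 0.1601 = 3.5163 ≈ 3.516
Degrees of freedom = 4 − 1 = 3; critical value at α = 0.05 is 7.815.
Since 3.516 < 7.815, we fail to reject the null hypothesis — the data are consistent with the 1:1:1:1 ratio.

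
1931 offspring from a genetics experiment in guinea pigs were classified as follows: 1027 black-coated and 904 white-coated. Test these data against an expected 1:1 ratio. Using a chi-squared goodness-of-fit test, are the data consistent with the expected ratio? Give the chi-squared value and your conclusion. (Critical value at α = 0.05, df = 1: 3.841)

Under the 1:1 hypothesis (Σ ratio = 2, N = 1931):
  black-coated: 1931 × 1/2 = 965.5
  white-coated: 1931 × 1/2 = 965.5
χ² = Σ (O − E)² / E
  black-coated: (1027 − 965.5)² / 965.5 = 3.9174
  white-coated: (904 − 965.5)² / 965.5 = 3.9174
χ² = 3.9174 + 3.9174 = 7.8348 ≈ 7.835
Degrees of freedom = 2 − 1 = 1; critical value at α = 0.05 is 3.841.
Since 7.835 > 3.841, we reject the null hypothesis — the data do not fit the 1:1 ratio.

7.835; not consistent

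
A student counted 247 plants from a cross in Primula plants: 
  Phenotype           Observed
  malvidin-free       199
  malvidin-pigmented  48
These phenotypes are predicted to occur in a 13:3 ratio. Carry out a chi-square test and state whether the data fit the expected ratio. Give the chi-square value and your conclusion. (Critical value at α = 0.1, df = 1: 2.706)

0.076; consistent

The 13:3 ratio has 16 parts, so with N = 247 the expected counts are:
  malvidin-free: 247 × 13/16 = 200.6875
  malvidin-pigmented: 247 × 3/16 = 46.3125
χ² = Σ (O − E)² / E
  malvidin-free: (199 − 200.6875)² / 200.6875 = 0.0142
  malvidin-pigmented: (48 − 46.3125)² / 46.3125 = 0.0615
χ² = 0.0142 + 0.0615 = 0.0757 ≈ 0.076
Degrees of freedom = 2 − 1 = 1; critical value at α = 0.1 is 2.706.
Since 0.076 < 2.706, we fail to reject the null hypothesis — the data are consistent with the 13:3 ratio.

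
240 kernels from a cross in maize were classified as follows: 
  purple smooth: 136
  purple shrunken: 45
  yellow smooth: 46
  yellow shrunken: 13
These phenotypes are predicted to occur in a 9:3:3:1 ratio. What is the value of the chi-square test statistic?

0.296

Expected counts for N = 240 under a 9:3:3:1 ratio (total parts = 16):
  purple smooth: 240 × 9/16 = 135
  purple shrunken: 240 × 3/16 = 45
  yellow smooth: 240 × 3/16 = 45
  yellow shrunken: 240 × 1/16 = 15
χ² = Σ (O − E)² / E
  purple smooth: (136 − 135)² / 135 = 0.0074
  purple shrunken: (45 − 45)² / 45 = 0.0000
  yellow smooth: (46 − 45)² / 45 = 0.0222
  yellow shrunken: (13 − 15)² / 15 = 0.2667
χ² = 0.0074 + 0.0000 + 0.0222 + 0.2667 = 0.2963 ≈ 0.296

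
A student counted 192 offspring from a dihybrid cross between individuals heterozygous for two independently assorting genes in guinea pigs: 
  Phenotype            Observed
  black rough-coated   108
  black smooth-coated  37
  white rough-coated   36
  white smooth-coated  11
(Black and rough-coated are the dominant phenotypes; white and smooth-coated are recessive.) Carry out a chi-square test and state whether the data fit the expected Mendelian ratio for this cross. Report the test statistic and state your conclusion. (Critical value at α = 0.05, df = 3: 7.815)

A dihybrid F₂ with independent assortment and complete dominance at both loci gives a 9:3:3:1 phenotypic ratio.
Under the 9:3:3:1 hypothesis (Σ ratio = 16, N = 192):
  black rough-coated: 192 × 9/16 = 108
  black smooth-coated: 192 × 3/16 = 36
  white rough-coated: 192 × 3/16 = 36
  white smooth-coated: 192 × 1/16 = 12
χ² = Σ (O − E)² / E
  black rough-coated: (108 − 108)² / 108 = 0.0000
  black smooth-coated: (37 − 36)² / 36 = 0.0278
  white rough-coated: (36 − 36)² / 36 = 0.0000
  white smooth-coated: (11 − 12)² / 12 = 0.0833
χ² = 0.0000 + 0.0278 + 0.0000 + 0.0833 = 0.1111 ≈ 0.111
Degrees of freedom = 4 − 1 = 3; critical value at α = 0.05 is 7.815.
Since 0.111 < 7.815, we fail to reject the null hypothesis — the data are consistent with the 9:3:3:1 ratio.

0.111; consistent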